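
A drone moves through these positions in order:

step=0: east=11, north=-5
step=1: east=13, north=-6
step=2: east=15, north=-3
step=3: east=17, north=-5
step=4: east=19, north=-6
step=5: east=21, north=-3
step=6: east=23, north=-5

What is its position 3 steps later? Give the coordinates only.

east=29, north=-5

East: linear, +2 per step → 29 at step 9.
North: cycles through -5, -6, -3 every 3 steps. Step 9 lands at position 0 of the cycle → -5.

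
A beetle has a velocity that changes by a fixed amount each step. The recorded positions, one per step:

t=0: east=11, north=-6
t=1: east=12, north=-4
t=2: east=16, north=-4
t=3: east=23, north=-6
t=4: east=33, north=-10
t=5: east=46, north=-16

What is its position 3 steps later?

east=103, north=-46

First differences are (+1, +2), (+4, +0), (+7, -2), (+10, -4), (+13, -6); their common second difference is (+3, -2) (constant acceleration).
step 6: east=46, north=-16 + (+16, -8) → east=62, north=-24
step 7: east=62, north=-24 + (+19, -10) → east=81, north=-34
step 8: east=81, north=-34 + (+22, -12) → east=103, north=-46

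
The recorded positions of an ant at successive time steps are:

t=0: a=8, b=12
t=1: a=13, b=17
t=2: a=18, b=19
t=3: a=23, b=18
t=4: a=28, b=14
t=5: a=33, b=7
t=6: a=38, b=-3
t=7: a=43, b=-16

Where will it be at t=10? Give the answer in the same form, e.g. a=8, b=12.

Successive displacements: (+5,+5), (+5,+2), (+5,-1), (+5,-4), (+5,-7), (+5,-10), (+5,-13) — each changes by (+0,-3).
step 8: a=43, b=-16 + (+5,-16) → a=48, b=-32
step 9: a=48, b=-32 + (+5,-19) → a=53, b=-51
step 10: a=53, b=-51 + (+5,-22) → a=58, b=-73

a=58, b=-73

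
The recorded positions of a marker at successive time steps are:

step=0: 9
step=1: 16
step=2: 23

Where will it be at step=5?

The position changes by +7 every step.
step 3: 23 + 7 → 30
step 4: 30 + 7 → 37
step 5: 37 + 7 → 44

44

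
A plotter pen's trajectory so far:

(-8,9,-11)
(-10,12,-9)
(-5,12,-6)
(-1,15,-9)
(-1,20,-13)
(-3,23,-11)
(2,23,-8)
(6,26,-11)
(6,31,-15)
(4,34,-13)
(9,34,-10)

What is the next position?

(13,37,-13)

Differencing gives (-2,+3,+2), (+5,+0,+3), (+4,+3,-3), (+0,+5,-4), (-2,+3,+2), (+5,+0,+3), (+4,+3,-3), (+0,+5,-4), (-2,+3,+2), (+5,+0,+3). This is the pattern (-2,+3,+2), (+5,+0,+3), (+4,+3,-3), (+0,+5,-4) repeated.
step 11: apply (+4,+3,-3) → (13,37,-13)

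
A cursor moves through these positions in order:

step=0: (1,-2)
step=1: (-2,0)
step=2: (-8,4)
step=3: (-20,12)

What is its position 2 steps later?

(-92,60)

Step-to-step displacements: (-3,+2), (-6,+4), (-12,+8); each is 2× the previous.
step 4: (-20,12) + (-24,+16) → (-44,28)
step 5: (-44,28) + (-48,+32) → (-92,60)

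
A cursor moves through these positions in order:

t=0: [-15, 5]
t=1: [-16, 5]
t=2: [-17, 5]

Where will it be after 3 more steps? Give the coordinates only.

Constant displacement of [-1, +0] per step.
step 3: [-17, 5] + [-1, +0] → [-18, 5]
step 4: [-18, 5] + [-1, +0] → [-19, 5]
step 5: [-19, 5] + [-1, +0] → [-20, 5]

[-20, 5]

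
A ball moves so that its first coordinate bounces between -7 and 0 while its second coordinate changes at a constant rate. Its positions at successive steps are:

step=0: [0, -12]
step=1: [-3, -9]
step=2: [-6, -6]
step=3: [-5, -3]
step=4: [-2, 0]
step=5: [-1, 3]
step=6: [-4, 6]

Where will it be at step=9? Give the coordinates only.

The first coordinate travels 3 per step and bounces off the walls at -7 and 0.
  step 7: -4 → -7
  step 8: -7 → -4
  step 9: -4 → -1
The second coordinate changes by +3 each step: at step 9 it is 15.

[-1, 15]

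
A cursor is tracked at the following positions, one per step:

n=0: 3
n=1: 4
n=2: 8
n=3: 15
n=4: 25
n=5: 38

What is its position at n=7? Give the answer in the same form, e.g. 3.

73

First differences are +1, +4, +7, +10, +13; their common second difference is +3 (constant acceleration).
step 6: 38 + 16 → 54
step 7: 54 + 19 → 73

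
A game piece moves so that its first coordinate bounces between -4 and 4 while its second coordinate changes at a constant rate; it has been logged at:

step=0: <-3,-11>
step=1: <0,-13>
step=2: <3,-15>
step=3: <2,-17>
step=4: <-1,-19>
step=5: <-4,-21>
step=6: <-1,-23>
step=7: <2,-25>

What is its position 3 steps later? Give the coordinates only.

<-3,-31>

The first coordinate travels 3 per step and bounces off the walls at -4 and 4.
  step 8: 2 → 3
  step 9: 3 → 0
  step 10: 0 → -3
The second coordinate changes by -2 each step: at step 10 it is -31.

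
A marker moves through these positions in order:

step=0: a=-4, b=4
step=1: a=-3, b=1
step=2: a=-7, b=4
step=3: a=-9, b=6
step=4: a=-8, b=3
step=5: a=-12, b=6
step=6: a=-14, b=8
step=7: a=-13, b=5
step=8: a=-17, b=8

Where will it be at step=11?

a=-22, b=10

The moves between consecutive positions are (+1, -3), (-4, +3), (-2, +2), (+1, -3), (-4, +3), (-2, +2), (+1, -3), (-4, +3); they repeat the 3-cycle [(+1, -3), (-4, +3), (-2, +2)].
step 9: apply (-2, +2) → a=-19, b=10
step 10: apply (+1, -3) → a=-18, b=7
step 11: apply (-4, +3) → a=-22, b=10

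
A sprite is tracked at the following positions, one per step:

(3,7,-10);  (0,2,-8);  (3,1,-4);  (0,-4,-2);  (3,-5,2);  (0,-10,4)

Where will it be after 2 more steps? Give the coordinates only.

(0,-16,10)

Differencing gives (-3,-5,+2), (+3,-1,+4), (-3,-5,+2), (+3,-1,+4), (-3,-5,+2). This is the pattern (-3,-5,+2), (+3,-1,+4) repeated.
step 6: apply (+3,-1,+4) → (3,-11,8)
step 7: apply (-3,-5,+2) → (0,-16,10)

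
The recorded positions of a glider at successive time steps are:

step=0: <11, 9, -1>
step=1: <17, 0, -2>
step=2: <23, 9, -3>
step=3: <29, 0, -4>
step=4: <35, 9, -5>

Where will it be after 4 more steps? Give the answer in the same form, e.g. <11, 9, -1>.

<59, 9, -9>

First: linear, +6 per step → 59 at step 8.
Second: cycles through 9, 0 every 2 steps. Step 8 lands at position 0 of the cycle → 9.
Third: linear, -1 per step → -9 at step 8.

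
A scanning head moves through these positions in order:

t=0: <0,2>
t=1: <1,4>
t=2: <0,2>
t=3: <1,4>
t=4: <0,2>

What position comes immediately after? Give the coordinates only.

<1,4>

Step-to-step displacements: <+1,+2>, <-1,-2>, <+1,+2>, <-1,-2>; each is -1× the previous.
step 5: <0,2> + <+1,+2> → <1,4>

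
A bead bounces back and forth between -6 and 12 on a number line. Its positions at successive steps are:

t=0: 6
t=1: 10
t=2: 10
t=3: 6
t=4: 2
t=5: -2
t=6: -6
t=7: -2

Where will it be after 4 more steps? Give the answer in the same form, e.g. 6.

10

The value travels 4 per step and bounces off the walls at -6 and 12.
  step 8: -2 → 2
  step 9: 2 → 6
  step 10: 6 → 10
  step 11: 10 → 10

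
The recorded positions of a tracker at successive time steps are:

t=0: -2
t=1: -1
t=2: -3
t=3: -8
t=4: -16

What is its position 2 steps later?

Taking differences between consecutive positions: +1, -2, -5, -8. These grow by -3 each step.
step 5: -16 − 11 → -27
step 6: -27 − 14 → -41

-41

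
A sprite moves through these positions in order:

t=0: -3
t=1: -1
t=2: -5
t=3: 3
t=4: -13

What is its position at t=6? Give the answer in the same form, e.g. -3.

The jumps are +2, -4, +8, -16 — a geometric progression with ratio -2.
step 5: -13 + 32 → 19
step 6: 19 − 64 → -45

-45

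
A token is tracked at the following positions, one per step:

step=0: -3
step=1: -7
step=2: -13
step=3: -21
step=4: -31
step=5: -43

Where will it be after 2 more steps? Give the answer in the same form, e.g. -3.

-73

Successive displacements: -4, -6, -8, -10, -12 — each changes by -2.
step 6: -43 − 14 → -57
step 7: -57 − 16 → -73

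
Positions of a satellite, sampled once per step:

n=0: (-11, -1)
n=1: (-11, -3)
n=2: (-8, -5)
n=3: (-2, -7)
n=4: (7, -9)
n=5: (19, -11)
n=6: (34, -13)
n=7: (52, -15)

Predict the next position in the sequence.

(73, -17)

Taking differences between consecutive positions: (+0, -2), (+3, -2), (+6, -2), (+9, -2), (+12, -2), (+15, -2), (+18, -2). These grow by (+3, +0) each step.
step 8: (52, -15) + (+21, -2) → (73, -17)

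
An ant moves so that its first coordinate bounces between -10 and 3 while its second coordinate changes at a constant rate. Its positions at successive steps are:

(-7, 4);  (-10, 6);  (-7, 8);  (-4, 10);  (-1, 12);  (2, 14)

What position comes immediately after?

(1, 16)

The first coordinate reflects between -10 and 3, moving 3 per step.
  step 6: 2 → 1
The second coordinate changes by +2 each step: at step 6 it is 16.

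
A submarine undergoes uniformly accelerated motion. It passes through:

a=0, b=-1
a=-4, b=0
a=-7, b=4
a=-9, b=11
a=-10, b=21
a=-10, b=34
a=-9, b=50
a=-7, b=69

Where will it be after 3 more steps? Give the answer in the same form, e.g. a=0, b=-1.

First differences are (-4, +1), (-3, +4), (-2, +7), (-1, +10), (+0, +13), (+1, +16), (+2, +19); their common second difference is (+1, +3) (constant acceleration).
step 8: a=-7, b=69 + (+3, +22) → a=-4, b=91
step 9: a=-4, b=91 + (+4, +25) → a=0, b=116
step 10: a=0, b=116 + (+5, +28) → a=5, b=144

a=5, b=144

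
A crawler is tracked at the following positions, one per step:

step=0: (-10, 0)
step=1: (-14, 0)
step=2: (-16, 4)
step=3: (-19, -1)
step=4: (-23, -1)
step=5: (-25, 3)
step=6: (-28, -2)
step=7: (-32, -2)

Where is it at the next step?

(-34, 2)

Step-to-step displacements: (-4, +0), (-2, +4), (-3, -5), (-4, +0), (-2, +4), (-3, -5), (-4, +0) — a repeating cycle of length 3.
step 8: apply (-2, +4) → (-34, 2)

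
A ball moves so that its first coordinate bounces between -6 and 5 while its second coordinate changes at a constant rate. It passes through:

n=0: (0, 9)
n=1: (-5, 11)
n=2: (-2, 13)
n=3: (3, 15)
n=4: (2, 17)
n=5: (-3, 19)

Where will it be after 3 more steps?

The first coordinate travels 5 per step and bounces off the walls at -6 and 5.
  step 6: -3 → -4
  step 7: -4 → 1
  step 8: 1 → 4
The second coordinate changes by +2 each step: at step 8 it is 25.

(4, 25)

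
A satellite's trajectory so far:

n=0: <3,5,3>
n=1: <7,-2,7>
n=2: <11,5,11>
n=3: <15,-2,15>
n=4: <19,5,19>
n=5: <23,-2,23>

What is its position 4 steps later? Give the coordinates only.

<39,-2,39>

The first coordinate changes by +4 each step, so at step 9 it is 3 + 9·(4) = 39.
The second coordinate repeats the cycle [5, -2] with period 2; step 9 mod 2 = 1, giving -2.
The third coordinate changes by +4 each step, so at step 9 it is 3 + 9·(4) = 39.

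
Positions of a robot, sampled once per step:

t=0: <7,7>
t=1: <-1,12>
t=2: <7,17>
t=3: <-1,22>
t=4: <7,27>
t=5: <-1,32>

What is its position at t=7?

<-1,42>

First: cycles through 7, -1 every 2 steps. Step 7 lands at position 1 of the cycle → -1.
Second: linear, +5 per step → 42 at step 7.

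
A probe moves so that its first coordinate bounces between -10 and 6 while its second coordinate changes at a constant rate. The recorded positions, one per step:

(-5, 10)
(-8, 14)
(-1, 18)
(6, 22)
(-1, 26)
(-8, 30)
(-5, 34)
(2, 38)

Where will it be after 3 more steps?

(-9, 50)

The first coordinate travels 7 per step and bounces off the walls at -10 and 6.
  step 8: 2 → 3
  step 9: 3 → -4
  step 10: -4 → -9
The second coordinate changes by +4 each step: at step 10 it is 50.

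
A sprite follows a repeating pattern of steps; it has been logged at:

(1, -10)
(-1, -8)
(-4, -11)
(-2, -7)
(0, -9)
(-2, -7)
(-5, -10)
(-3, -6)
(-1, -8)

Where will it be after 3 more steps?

Differencing gives (-2, +2), (-3, -3), (+2, +4), (+2, -2), (-2, +2), (-3, -3), (+2, +4), (+2, -2). This is the pattern (-2, +2), (-3, -3), (+2, +4), (+2, -2) repeated.
step 9: apply (-2, +2) → (-3, -6)
step 10: apply (-3, -3) → (-6, -9)
step 11: apply (+2, +4) → (-4, -5)

(-4, -5)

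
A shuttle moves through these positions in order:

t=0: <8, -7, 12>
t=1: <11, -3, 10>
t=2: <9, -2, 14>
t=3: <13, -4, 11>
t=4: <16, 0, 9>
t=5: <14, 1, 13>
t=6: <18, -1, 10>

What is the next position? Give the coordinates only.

<21, 3, 8>

The moves between consecutive positions are <+3, +4, -2>, <-2, +1, +4>, <+4, -2, -3>, <+3, +4, -2>, <-2, +1, +4>, <+4, -2, -3>; they repeat the 3-cycle [<+3, +4, -2>, <-2, +1, +4>, <+4, -2, -3>].
step 7: apply <+3, +4, -2> → <21, 3, 8>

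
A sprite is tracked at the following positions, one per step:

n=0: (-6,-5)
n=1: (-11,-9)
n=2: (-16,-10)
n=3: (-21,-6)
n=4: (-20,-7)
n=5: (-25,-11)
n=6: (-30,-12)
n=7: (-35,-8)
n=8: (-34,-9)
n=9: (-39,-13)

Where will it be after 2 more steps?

Differencing gives (-5,-4), (-5,-1), (-5,+4), (+1,-1), (-5,-4), (-5,-1), (-5,+4), (+1,-1), (-5,-4). This is the pattern (-5,-4), (-5,-1), (-5,+4), (+1,-1) repeated.
step 10: apply (-5,-1) → (-44,-14)
step 11: apply (-5,+4) → (-49,-10)

(-49,-10)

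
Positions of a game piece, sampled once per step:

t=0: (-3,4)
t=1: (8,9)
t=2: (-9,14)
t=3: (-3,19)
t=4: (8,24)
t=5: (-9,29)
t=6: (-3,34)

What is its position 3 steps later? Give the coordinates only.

(-3,49)

First: cycles through -3, 8, -9 every 3 steps. Step 9 lands at position 0 of the cycle → -3.
Second: linear, +5 per step → 49 at step 9.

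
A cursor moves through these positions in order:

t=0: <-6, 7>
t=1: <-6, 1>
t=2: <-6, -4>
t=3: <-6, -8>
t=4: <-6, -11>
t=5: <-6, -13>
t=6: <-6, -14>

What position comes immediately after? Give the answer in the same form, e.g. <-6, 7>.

First differences are <+0, -6>, <+0, -5>, <+0, -4>, <+0, -3>, <+0, -2>, <+0, -1>; their common second difference is <+0, +1> (constant acceleration).
step 7: <-6, -14> + <+0, +0> → <-6, -14>

<-6, -14>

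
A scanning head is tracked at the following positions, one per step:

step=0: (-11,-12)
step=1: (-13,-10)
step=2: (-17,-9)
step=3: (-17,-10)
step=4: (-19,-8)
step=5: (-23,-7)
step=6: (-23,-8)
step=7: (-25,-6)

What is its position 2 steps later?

(-29,-6)

Step-to-step displacements: (-2,+2), (-4,+1), (+0,-1), (-2,+2), (-4,+1), (+0,-1), (-2,+2) — a repeating cycle of length 3.
step 8: apply (-4,+1) → (-29,-5)
step 9: apply (+0,-1) → (-29,-6)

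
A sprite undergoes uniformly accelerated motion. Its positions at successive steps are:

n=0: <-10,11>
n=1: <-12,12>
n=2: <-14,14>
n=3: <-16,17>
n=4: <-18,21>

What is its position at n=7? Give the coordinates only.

<-24,39>

Taking differences between consecutive positions: <-2,+1>, <-2,+2>, <-2,+3>, <-2,+4>. These grow by <+0,+1> each step.
step 5: <-18,21> + <-2,+5> → <-20,26>
step 6: <-20,26> + <-2,+6> → <-22,32>
step 7: <-22,32> + <-2,+7> → <-24,39>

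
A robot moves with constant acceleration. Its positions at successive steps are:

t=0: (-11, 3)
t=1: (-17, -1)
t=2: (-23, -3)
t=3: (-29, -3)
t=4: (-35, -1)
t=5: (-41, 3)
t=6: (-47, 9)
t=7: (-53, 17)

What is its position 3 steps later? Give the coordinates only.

First differences are (-6, -4), (-6, -2), (-6, +0), (-6, +2), (-6, +4), (-6, +6), (-6, +8); their common second difference is (+0, +2) (constant acceleration).
step 8: (-53, 17) + (-6, +10) → (-59, 27)
step 9: (-59, 27) + (-6, +12) → (-65, 39)
step 10: (-65, 39) + (-6, +14) → (-71, 53)

(-71, 53)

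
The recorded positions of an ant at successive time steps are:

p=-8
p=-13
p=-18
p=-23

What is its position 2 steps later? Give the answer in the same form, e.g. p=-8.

p=-33

Constant displacement of -5 per step.
step 4: -23 − 5 → p=-28
step 5: -28 − 5 → p=-33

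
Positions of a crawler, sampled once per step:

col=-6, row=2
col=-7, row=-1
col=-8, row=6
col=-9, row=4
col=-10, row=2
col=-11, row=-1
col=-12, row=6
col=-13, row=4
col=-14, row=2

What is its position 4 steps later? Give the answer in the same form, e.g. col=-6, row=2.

Col: linear, -1 per step → -18 at step 12.
Row: cycles through 2, -1, 6, 4 every 4 steps. Step 12 lands at position 0 of the cycle → 2.

col=-18, row=2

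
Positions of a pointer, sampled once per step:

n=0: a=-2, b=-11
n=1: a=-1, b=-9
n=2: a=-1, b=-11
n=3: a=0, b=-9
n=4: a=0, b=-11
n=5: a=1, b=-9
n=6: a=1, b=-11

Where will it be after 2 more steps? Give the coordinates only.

a=2, b=-11

Differencing gives (+1,+2), (+0,-2), (+1,+2), (+0,-2), (+1,+2), (+0,-2). This is the pattern (+1,+2), (+0,-2) repeated.
step 7: apply (+1,+2) → a=2, b=-9
step 8: apply (+0,-2) → a=2, b=-11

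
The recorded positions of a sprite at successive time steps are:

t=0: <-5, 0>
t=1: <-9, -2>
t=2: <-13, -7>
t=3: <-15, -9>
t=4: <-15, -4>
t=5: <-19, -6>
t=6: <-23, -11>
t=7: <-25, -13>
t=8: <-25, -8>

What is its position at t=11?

<-35, -17>

The moves between consecutive positions are <-4, -2>, <-4, -5>, <-2, -2>, <+0, +5>, <-4, -2>, <-4, -5>, <-2, -2>, <+0, +5>; they repeat the 4-cycle [<-4, -2>, <-4, -5>, <-2, -2>, <+0, +5>].
step 9: apply <-4, -2> → <-29, -10>
step 10: apply <-4, -5> → <-33, -15>
step 11: apply <-2, -2> → <-35, -17>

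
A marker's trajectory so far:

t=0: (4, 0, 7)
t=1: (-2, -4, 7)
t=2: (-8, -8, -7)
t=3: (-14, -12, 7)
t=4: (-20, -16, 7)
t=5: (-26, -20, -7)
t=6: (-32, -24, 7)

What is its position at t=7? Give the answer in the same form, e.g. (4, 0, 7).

(-38, -28, 7)

The first coordinate changes by -6 each step, so at step 7 it is 4 + 7·(-6) = -38.
The second coordinate changes by -4 each step, so at step 7 it is 0 + 7·(-4) = -28.
The third coordinate repeats the cycle [7, 7, -7] with period 3; step 7 mod 3 = 1, giving 7.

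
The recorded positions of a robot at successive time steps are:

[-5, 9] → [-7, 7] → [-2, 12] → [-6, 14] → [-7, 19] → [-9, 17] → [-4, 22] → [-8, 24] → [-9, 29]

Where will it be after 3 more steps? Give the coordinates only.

[-10, 34]

The moves between consecutive positions are [-2, -2], [+5, +5], [-4, +2], [-1, +5], [-2, -2], [+5, +5], [-4, +2], [-1, +5]; they repeat the 4-cycle [[-2, -2], [+5, +5], [-4, +2], [-1, +5]].
step 9: apply [-2, -2] → [-11, 27]
step 10: apply [+5, +5] → [-6, 32]
step 11: apply [-4, +2] → [-10, 34]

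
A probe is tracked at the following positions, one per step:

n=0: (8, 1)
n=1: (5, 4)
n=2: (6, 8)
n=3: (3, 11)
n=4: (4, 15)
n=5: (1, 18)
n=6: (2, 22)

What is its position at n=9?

The moves between consecutive positions are (-3, +3), (+1, +4), (-3, +3), (+1, +4), (-3, +3), (+1, +4); they repeat the 2-cycle [(-3, +3), (+1, +4)].
step 7: apply (-3, +3) → (-1, 25)
step 8: apply (+1, +4) → (0, 29)
step 9: apply (-3, +3) → (-3, 32)

(-3, 32)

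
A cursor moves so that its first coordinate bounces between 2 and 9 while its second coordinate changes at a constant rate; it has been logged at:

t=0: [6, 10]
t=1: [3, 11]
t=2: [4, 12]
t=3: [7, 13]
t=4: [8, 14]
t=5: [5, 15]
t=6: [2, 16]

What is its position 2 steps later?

The first coordinate travels 3 per step and bounces off the walls at 2 and 9.
  step 7: 2 → 5
  step 8: 5 → 8
The second coordinate changes by +1 each step: at step 8 it is 18.

[8, 18]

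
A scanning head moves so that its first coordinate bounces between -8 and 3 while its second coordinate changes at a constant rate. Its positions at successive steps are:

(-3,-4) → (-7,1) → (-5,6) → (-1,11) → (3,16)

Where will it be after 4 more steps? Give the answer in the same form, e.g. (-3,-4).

(-3,36)

The first coordinate travels 4 per step and bounces off the walls at -8 and 3.
  step 5: 3 → -1
  step 6: -1 → -5
  step 7: -5 → -7
  step 8: -7 → -3
The second coordinate changes by +5 each step: at step 8 it is 36.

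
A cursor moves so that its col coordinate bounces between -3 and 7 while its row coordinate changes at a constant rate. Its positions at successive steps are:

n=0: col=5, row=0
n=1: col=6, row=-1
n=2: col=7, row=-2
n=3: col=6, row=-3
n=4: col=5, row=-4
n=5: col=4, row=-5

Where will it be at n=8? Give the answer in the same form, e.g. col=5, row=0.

The col coordinate reflects between -3 and 7, moving 1 per step.
  step 6: 4 → 3
  step 7: 3 → 2
  step 8: 2 → 1
The row coordinate changes by -1 each step: at step 8 it is -8.

col=1, row=-8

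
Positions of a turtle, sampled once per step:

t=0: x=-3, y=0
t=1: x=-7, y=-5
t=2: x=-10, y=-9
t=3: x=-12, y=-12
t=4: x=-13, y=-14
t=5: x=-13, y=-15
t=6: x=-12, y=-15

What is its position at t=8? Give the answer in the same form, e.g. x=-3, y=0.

Successive displacements: (-4,-5), (-3,-4), (-2,-3), (-1,-2), (+0,-1), (+1,+0) — each changes by (+1,+1).
step 7: x=-12, y=-15 + (+2,+1) → x=-10, y=-14
step 8: x=-10, y=-14 + (+3,+2) → x=-7, y=-12

x=-7, y=-12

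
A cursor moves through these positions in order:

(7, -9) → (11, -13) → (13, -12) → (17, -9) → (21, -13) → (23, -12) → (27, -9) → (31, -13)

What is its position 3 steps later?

(41, -13)

The moves between consecutive positions are (+4, -4), (+2, +1), (+4, +3), (+4, -4), (+2, +1), (+4, +3), (+4, -4); they repeat the 3-cycle [(+4, -4), (+2, +1), (+4, +3)].
step 8: apply (+2, +1) → (33, -12)
step 9: apply (+4, +3) → (37, -9)
step 10: apply (+4, -4) → (41, -13)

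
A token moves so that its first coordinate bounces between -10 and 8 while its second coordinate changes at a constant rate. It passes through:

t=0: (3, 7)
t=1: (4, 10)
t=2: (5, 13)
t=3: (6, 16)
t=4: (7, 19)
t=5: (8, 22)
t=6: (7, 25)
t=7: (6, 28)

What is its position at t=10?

The first coordinate reflects between -10 and 8, moving 1 per step.
  step 8: 6 → 5
  step 9: 5 → 4
  step 10: 4 → 3
The second coordinate changes by +3 each step: at step 10 it is 37.

(3, 37)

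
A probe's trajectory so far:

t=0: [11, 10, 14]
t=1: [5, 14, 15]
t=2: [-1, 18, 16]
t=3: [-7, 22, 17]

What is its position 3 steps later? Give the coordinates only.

The position changes by [-6, +4, +1] every step.
step 4: [-7, 22, 17] + [-6, +4, +1] → [-13, 26, 18]
step 5: [-13, 26, 18] + [-6, +4, +1] → [-19, 30, 19]
step 6: [-19, 30, 19] + [-6, +4, +1] → [-25, 34, 20]

[-25, 34, 20]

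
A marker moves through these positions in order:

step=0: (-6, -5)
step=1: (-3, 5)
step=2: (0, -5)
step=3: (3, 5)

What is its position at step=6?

(12, -5)

First: linear, +3 per step → 12 at step 6.
Second: cycles through -5, 5 every 2 steps. Step 6 lands at position 0 of the cycle → -5.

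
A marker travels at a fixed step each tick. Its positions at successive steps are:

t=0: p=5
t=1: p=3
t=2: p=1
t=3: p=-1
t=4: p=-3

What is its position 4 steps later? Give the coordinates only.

Constant displacement of -2 per step.
step 5: -3 − 2 → p=-5
step 6: -5 − 2 → p=-7
step 7: -7 − 2 → p=-9
step 8: -9 − 2 → p=-11

p=-11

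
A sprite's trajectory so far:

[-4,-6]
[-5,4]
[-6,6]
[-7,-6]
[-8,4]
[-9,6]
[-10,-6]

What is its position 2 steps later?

The first coordinate changes by -1 each step, so at step 8 it is -4 + 8·(-1) = -12.
The second coordinate repeats the cycle [-6, 4, 6] with period 3; step 8 mod 3 = 2, giving 6.

[-12,6]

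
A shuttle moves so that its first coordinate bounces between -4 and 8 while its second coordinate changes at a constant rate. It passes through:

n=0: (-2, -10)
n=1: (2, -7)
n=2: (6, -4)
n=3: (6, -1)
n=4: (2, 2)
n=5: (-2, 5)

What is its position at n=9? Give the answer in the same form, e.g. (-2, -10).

The first coordinate reflects between -4 and 8, moving 4 per step.
  step 6: -2 → -2
  step 7: -2 → 2
  step 8: 2 → 6
  step 9: 6 → 6
The second coordinate changes by +3 each step: at step 9 it is 17.

(6, 17)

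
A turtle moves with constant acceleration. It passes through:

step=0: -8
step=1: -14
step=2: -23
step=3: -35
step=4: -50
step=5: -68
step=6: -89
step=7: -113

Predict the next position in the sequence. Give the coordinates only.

-140

First differences are -6, -9, -12, -15, -18, -21, -24; their common second difference is -3 (constant acceleration).
step 8: -113 − 27 → -140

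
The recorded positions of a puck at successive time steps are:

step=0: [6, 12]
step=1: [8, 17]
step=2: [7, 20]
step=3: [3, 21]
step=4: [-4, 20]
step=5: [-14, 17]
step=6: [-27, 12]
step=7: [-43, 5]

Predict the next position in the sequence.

Successive displacements: [+2, +5], [-1, +3], [-4, +1], [-7, -1], [-10, -3], [-13, -5], [-16, -7] — each changes by [-3, -2].
step 8: [-43, 5] + [-19, -9] → [-62, -4]

[-62, -4]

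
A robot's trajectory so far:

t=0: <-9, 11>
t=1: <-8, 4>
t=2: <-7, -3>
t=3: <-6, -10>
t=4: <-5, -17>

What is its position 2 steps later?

<-3, -31>

The position changes by <+1, -7> every step.
step 5: <-5, -17> + <+1, -7> → <-4, -24>
step 6: <-4, -24> + <+1, -7> → <-3, -31>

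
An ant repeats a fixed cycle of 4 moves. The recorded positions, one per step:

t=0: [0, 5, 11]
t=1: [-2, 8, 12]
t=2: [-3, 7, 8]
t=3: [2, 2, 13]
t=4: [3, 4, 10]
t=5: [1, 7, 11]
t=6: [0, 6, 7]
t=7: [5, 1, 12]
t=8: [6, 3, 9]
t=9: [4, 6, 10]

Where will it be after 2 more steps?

[8, 0, 11]

Differencing gives [-2, +3, +1], [-1, -1, -4], [+5, -5, +5], [+1, +2, -3], [-2, +3, +1], [-1, -1, -4], [+5, -5, +5], [+1, +2, -3], [-2, +3, +1]. This is the pattern [-2, +3, +1], [-1, -1, -4], [+5, -5, +5], [+1, +2, -3] repeated.
step 10: apply [-1, -1, -4] → [3, 5, 6]
step 11: apply [+5, -5, +5] → [8, 0, 11]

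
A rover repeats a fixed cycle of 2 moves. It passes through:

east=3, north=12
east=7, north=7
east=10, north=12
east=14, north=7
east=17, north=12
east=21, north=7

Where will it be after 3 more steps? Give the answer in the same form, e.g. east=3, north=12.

east=31, north=12

The moves between consecutive positions are (+4, -5), (+3, +5), (+4, -5), (+3, +5), (+4, -5); they repeat the 2-cycle [(+4, -5), (+3, +5)].
step 6: apply (+3, +5) → east=24, north=12
step 7: apply (+4, -5) → east=28, north=7
step 8: apply (+3, +5) → east=31, north=12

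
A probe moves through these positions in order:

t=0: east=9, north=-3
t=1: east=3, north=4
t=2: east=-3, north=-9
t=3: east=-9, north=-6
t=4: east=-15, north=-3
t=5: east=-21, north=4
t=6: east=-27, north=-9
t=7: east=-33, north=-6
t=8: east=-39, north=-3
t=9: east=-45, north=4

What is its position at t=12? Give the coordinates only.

east=-63, north=-3

East: linear, -6 per step → -63 at step 12.
North: cycles through -3, 4, -9, -6 every 4 steps. Step 12 lands at position 0 of the cycle → -3.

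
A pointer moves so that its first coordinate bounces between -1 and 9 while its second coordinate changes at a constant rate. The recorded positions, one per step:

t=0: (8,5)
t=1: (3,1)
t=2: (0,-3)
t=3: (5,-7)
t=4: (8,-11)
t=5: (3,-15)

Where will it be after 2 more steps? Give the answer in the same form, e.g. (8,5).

The first coordinate reflects between -1 and 9, moving 5 per step.
  step 6: 3 → 0
  step 7: 0 → 5
The second coordinate changes by -4 each step: at step 7 it is -23.

(5,-23)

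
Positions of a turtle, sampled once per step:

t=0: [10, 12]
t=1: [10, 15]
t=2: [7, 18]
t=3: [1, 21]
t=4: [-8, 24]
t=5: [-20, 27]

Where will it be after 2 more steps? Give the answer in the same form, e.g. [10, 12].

Taking differences between consecutive positions: [+0, +3], [-3, +3], [-6, +3], [-9, +3], [-12, +3]. These grow by [-3, +0] each step.
step 6: [-20, 27] + [-15, +3] → [-35, 30]
step 7: [-35, 30] + [-18, +3] → [-53, 33]

[-53, 33]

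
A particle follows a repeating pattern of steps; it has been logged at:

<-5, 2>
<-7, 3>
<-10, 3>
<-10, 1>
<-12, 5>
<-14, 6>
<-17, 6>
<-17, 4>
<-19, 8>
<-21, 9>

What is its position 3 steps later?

Step-to-step displacements: <-2, +1>, <-3, +0>, <+0, -2>, <-2, +4>, <-2, +1>, <-3, +0>, <+0, -2>, <-2, +4>, <-2, +1> — a repeating cycle of length 4.
step 10: apply <-3, +0> → <-24, 9>
step 11: apply <+0, -2> → <-24, 7>
step 12: apply <-2, +4> → <-26, 11>

<-26, 11>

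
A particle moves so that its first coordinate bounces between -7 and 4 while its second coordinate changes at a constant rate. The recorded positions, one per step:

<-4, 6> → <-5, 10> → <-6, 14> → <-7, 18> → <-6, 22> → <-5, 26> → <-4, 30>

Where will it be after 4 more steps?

<0, 46>

The first coordinate travels 1 per step and bounces off the walls at -7 and 4.
  step 7: -4 → -3
  step 8: -3 → -2
  step 9: -2 → -1
  step 10: -1 → 0
The second coordinate changes by +4 each step: at step 10 it is 46.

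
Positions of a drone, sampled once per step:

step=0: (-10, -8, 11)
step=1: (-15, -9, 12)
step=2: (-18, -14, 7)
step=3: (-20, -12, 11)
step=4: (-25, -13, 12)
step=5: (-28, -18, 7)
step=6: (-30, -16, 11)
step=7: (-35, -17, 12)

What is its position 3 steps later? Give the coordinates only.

Step-to-step displacements: (-5, -1, +1), (-3, -5, -5), (-2, +2, +4), (-5, -1, +1), (-3, -5, -5), (-2, +2, +4), (-5, -1, +1) — a repeating cycle of length 3.
step 8: apply (-3, -5, -5) → (-38, -22, 7)
step 9: apply (-2, +2, +4) → (-40, -20, 11)
step 10: apply (-5, -1, +1) → (-45, -21, 12)

(-45, -21, 12)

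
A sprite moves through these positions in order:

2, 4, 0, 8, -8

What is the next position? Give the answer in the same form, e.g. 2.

24

Step-to-step displacements: +2, -4, +8, -16; each is -2× the previous.
step 5: -8 + 32 → 24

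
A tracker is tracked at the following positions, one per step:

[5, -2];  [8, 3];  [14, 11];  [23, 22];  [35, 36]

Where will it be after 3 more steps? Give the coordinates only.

[89, 96]

First differences are [+3, +5], [+6, +8], [+9, +11], [+12, +14]; their common second difference is [+3, +3] (constant acceleration).
step 5: [35, 36] + [+15, +17] → [50, 53]
step 6: [50, 53] + [+18, +20] → [68, 73]
step 7: [68, 73] + [+21, +23] → [89, 96]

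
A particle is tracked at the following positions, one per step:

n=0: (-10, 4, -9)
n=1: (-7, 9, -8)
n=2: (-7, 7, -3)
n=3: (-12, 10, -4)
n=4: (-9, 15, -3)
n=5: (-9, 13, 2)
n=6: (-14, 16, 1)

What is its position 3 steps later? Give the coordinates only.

(-16, 22, 6)

Step-to-step displacements: (+3, +5, +1), (+0, -2, +5), (-5, +3, -1), (+3, +5, +1), (+0, -2, +5), (-5, +3, -1) — a repeating cycle of length 3.
step 7: apply (+3, +5, +1) → (-11, 21, 2)
step 8: apply (+0, -2, +5) → (-11, 19, 7)
step 9: apply (-5, +3, -1) → (-16, 22, 6)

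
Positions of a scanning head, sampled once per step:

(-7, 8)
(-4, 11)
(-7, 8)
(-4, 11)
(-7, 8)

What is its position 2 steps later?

Consecutive displacements (+3, +3), (-3, -3), (+3, +3), (-3, -3) scale by a factor of -1 each step.
step 5: (-7, 8) + (+3, +3) → (-4, 11)
step 6: (-4, 11) + (-3, -3) → (-7, 8)

(-7, 8)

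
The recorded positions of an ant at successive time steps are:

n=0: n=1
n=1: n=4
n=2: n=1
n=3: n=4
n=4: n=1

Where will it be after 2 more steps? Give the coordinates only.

n=1

Step-to-step displacements: +3, -3, +3, -3; each is -1× the previous.
step 5: 1 + 3 → n=4
step 6: 4 − 3 → n=1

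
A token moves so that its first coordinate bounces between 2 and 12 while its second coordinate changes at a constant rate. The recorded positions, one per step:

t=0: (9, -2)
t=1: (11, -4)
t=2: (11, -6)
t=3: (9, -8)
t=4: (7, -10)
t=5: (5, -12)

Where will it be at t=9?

(7, -20)

The first coordinate reflects between 2 and 12, moving 2 per step.
  step 6: 5 → 3
  step 7: 3 → 3
  step 8: 3 → 5
  step 9: 5 → 7
The second coordinate changes by -2 each step: at step 9 it is -20.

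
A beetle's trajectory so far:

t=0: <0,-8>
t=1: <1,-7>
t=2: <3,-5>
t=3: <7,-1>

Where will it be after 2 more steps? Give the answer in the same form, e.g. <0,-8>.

Consecutive displacements <+1,+1>, <+2,+2>, <+4,+4> scale by a factor of 2 each step.
step 4: <7,-1> + <+8,+8> → <15,7>
step 5: <15,7> + <+16,+16> → <31,23>

<31,23>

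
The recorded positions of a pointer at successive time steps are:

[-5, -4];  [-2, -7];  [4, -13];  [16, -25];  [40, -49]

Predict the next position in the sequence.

[88, -97]

The jumps are [+3, -3], [+6, -6], [+12, -12], [+24, -24] — a geometric progression with ratio 2.
step 5: [40, -49] + [+48, -48] → [88, -97]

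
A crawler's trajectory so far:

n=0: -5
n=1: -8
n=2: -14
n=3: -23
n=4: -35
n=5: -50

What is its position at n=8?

-113

Taking differences between consecutive positions: -3, -6, -9, -12, -15. These grow by -3 each step.
step 6: -50 − 18 → -68
step 7: -68 − 21 → -89
step 8: -89 − 24 → -113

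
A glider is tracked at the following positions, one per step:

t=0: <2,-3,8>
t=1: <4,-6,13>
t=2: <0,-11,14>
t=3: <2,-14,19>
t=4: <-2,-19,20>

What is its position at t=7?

<-2,-30,31>

Differencing gives <+2,-3,+5>, <-4,-5,+1>, <+2,-3,+5>, <-4,-5,+1>. This is the pattern <+2,-3,+5>, <-4,-5,+1> repeated.
step 5: apply <+2,-3,+5> → <0,-22,25>
step 6: apply <-4,-5,+1> → <-4,-27,26>
step 7: apply <+2,-3,+5> → <-2,-30,31>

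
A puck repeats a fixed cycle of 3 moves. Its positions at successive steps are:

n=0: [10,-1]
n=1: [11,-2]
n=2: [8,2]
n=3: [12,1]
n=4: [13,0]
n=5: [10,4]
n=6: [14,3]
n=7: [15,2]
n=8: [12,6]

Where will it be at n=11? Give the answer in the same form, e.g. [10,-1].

[14,8]

Step-to-step displacements: [+1,-1], [-3,+4], [+4,-1], [+1,-1], [-3,+4], [+4,-1], [+1,-1], [-3,+4] — a repeating cycle of length 3.
step 9: apply [+4,-1] → [16,5]
step 10: apply [+1,-1] → [17,4]
step 11: apply [-3,+4] → [14,8]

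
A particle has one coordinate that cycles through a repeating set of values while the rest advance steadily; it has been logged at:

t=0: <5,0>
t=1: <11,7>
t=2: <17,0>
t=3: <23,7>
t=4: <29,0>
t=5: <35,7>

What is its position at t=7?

First: linear, +6 per step → 47 at step 7.
Second: cycles through 0, 7 every 2 steps. Step 7 lands at position 1 of the cycle → 7.

<47,7>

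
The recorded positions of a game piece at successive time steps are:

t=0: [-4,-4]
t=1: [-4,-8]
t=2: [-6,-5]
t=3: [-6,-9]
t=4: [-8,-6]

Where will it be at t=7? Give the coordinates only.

The moves between consecutive positions are [+0,-4], [-2,+3], [+0,-4], [-2,+3]; they repeat the 2-cycle [[+0,-4], [-2,+3]].
step 5: apply [+0,-4] → [-8,-10]
step 6: apply [-2,+3] → [-10,-7]
step 7: apply [+0,-4] → [-10,-11]

[-10,-11]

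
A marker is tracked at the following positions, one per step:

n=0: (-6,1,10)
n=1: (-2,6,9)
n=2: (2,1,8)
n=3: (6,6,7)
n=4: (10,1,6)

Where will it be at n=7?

First: linear, +4 per step → 22 at step 7.
Second: cycles through 1, 6 every 2 steps. Step 7 lands at position 1 of the cycle → 6.
Third: linear, -1 per step → 3 at step 7.

(22,6,3)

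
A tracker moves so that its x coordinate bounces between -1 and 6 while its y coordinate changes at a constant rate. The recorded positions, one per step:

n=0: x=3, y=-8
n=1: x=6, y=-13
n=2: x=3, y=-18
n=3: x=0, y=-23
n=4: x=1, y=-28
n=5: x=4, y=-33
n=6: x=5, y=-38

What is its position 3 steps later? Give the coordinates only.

The x coordinate reflects between -1 and 6, moving 3 per step.
  step 7: 5 → 2
  step 8: 2 → -1
  step 9: -1 → 2
The y coordinate changes by -5 each step: at step 9 it is -53.

x=2, y=-53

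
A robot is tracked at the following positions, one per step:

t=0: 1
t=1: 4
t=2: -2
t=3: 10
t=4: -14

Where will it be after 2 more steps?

The jumps are +3, -6, +12, -24 — a geometric progression with ratio -2.
step 5: -14 + 48 → 34
step 6: 34 − 96 → -62

-62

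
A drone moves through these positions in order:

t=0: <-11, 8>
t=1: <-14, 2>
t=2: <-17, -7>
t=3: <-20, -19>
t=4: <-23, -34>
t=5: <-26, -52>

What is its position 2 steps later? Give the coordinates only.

<-32, -97>

First differences are <-3, -6>, <-3, -9>, <-3, -12>, <-3, -15>, <-3, -18>; their common second difference is <+0, -3> (constant acceleration).
step 6: <-26, -52> + <-3, -21> → <-29, -73>
step 7: <-29, -73> + <-3, -24> → <-32, -97>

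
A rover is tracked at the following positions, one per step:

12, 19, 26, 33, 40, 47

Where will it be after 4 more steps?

75

Constant displacement of +7 per step.
step 6: 47 + 7 → 54
step 7: 54 + 7 → 61
step 8: 61 + 7 → 68
step 9: 68 + 7 → 75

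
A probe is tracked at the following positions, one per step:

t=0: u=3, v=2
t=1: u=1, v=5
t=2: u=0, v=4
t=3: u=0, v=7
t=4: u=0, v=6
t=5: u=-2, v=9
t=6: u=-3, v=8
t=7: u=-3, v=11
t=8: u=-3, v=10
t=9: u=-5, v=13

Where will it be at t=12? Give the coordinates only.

u=-6, v=14

The moves between consecutive positions are (-2,+3), (-1,-1), (+0,+3), (+0,-1), (-2,+3), (-1,-1), (+0,+3), (+0,-1), (-2,+3); they repeat the 4-cycle [(-2,+3), (-1,-1), (+0,+3), (+0,-1)].
step 10: apply (-1,-1) → u=-6, v=12
step 11: apply (+0,+3) → u=-6, v=15
step 12: apply (+0,-1) → u=-6, v=14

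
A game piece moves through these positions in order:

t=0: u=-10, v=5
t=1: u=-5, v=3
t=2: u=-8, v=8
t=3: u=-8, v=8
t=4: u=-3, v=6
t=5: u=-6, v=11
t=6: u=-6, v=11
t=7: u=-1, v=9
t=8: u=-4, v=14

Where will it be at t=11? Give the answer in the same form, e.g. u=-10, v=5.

The moves between consecutive positions are (+5, -2), (-3, +5), (+0, +0), (+5, -2), (-3, +5), (+0, +0), (+5, -2), (-3, +5); they repeat the 3-cycle [(+5, -2), (-3, +5), (+0, +0)].
step 9: apply (+0, +0) → u=-4, v=14
step 10: apply (+5, -2) → u=1, v=12
step 11: apply (-3, +5) → u=-2, v=17

u=-2, v=17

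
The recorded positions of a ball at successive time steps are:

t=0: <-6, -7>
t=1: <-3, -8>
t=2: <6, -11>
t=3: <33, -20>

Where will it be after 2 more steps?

<357, -128>

Consecutive displacements <+3, -1>, <+9, -3>, <+27, -9> scale by a factor of 3 each step.
step 4: <33, -20> + <+81, -27> → <114, -47>
step 5: <114, -47> + <+243, -81> → <357, -128>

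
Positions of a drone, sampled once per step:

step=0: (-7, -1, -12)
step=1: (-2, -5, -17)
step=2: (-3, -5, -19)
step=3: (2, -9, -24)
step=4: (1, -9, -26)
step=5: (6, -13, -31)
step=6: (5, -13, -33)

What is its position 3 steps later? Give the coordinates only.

Step-to-step displacements: (+5, -4, -5), (-1, +0, -2), (+5, -4, -5), (-1, +0, -2), (+5, -4, -5), (-1, +0, -2) — a repeating cycle of length 2.
step 7: apply (+5, -4, -5) → (10, -17, -38)
step 8: apply (-1, +0, -2) → (9, -17, -40)
step 9: apply (+5, -4, -5) → (14, -21, -45)

(14, -21, -45)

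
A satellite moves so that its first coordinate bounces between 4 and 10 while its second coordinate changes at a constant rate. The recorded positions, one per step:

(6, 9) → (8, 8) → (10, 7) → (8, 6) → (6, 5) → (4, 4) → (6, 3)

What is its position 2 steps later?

(10, 1)

The first coordinate travels 2 per step and bounces off the walls at 4 and 10.
  step 7: 6 → 8
  step 8: 8 → 10
The second coordinate changes by -1 each step: at step 8 it is 1.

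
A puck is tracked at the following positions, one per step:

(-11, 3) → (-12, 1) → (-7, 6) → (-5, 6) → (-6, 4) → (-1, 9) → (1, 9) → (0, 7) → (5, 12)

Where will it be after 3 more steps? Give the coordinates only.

(11, 15)

The moves between consecutive positions are (-1, -2), (+5, +5), (+2, +0), (-1, -2), (+5, +5), (+2, +0), (-1, -2), (+5, +5); they repeat the 3-cycle [(-1, -2), (+5, +5), (+2, +0)].
step 9: apply (+2, +0) → (7, 12)
step 10: apply (-1, -2) → (6, 10)
step 11: apply (+5, +5) → (11, 15)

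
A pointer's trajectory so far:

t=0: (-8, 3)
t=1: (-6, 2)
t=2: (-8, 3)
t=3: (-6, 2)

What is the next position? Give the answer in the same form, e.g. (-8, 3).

Step-to-step displacements: (+2, -1), (-2, +1), (+2, -1); each is -1× the previous.
step 4: (-6, 2) + (-2, +1) → (-8, 3)

(-8, 3)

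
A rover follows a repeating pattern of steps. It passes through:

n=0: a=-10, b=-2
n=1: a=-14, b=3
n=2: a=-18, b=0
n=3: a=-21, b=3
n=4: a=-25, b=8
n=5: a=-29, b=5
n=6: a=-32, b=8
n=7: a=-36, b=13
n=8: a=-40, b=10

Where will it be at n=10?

a=-47, b=18

Step-to-step displacements: (-4, +5), (-4, -3), (-3, +3), (-4, +5), (-4, -3), (-3, +3), (-4, +5), (-4, -3) — a repeating cycle of length 3.
step 9: apply (-3, +3) → a=-43, b=13
step 10: apply (-4, +5) → a=-47, b=18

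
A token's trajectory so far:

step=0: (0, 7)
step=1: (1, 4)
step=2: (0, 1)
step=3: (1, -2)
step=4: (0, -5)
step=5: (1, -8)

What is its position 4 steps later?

(1, -20)

First: cycles through 0, 1 every 2 steps. Step 9 lands at position 1 of the cycle → 1.
Second: linear, -3 per step → -20 at step 9.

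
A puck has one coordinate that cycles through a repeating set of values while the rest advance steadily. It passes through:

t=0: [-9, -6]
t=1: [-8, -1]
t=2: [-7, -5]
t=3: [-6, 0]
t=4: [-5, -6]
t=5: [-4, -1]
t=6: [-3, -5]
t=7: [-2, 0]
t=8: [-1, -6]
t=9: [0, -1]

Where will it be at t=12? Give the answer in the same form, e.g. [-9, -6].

First: linear, +1 per step → 3 at step 12.
Second: cycles through -6, -1, -5, 0 every 4 steps. Step 12 lands at position 0 of the cycle → -6.

[3, -6]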